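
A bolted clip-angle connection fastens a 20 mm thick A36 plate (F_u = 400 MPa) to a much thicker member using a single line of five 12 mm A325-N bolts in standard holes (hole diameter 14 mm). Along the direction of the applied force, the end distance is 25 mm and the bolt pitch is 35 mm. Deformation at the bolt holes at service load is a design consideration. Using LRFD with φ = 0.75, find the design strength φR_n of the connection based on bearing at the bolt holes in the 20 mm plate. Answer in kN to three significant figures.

734 kN

Per bolt r_n = 1.2 l_c t F_u ≤ 2.4 d t F_u; upper limit = 2.4 × 12 × 20 × 400 / 1000 = 230.4 kN.
Edge bolt: l_c = 25 − 14/2 = 18 mm → 1.2 × 18 × 20 × 400 / 1000 = 172.8 → r_n = 172.8 kN.
Interior bolts: l_c = 35 − 14 = 21 mm → 1.2 × 21 × 20 × 400 / 1000 = 201.6 → r_n = 201.6 kN.
R_n = 1 × 172.8 + 4 × 201.6 = 979.2 kN.
Design strength φR_n = 0.75 × 979.2 = 734 kN.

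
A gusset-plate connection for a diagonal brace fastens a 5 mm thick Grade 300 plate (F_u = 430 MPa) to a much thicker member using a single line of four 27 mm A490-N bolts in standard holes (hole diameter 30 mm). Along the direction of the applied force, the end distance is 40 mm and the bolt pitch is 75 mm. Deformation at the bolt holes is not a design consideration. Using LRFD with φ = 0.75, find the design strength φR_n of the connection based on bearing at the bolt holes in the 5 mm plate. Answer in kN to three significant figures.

Per bolt r_n = 1.5 l_c t F_u ≤ 3.0 d t F_u; upper limit = 3.0 × 27 × 5 × 430 / 1000 = 174.2 kN.
Edge bolt: l_c = 40 − 30/2 = 25 mm → 1.5 × 25 × 5 × 430 / 1000 = 80.62 → r_n = 80.62 kN.
Interior bolts: l_c = 75 − 30 = 45 mm → 1.5 × 45 × 5 × 430 / 1000 = 145.1 → r_n = 145.1 kN.
R_n = 1 × 80.62 + 3 × 145.1 = 516 kN.
Design strength φR_n = 0.75 × 516 = 387 kN.

387 kN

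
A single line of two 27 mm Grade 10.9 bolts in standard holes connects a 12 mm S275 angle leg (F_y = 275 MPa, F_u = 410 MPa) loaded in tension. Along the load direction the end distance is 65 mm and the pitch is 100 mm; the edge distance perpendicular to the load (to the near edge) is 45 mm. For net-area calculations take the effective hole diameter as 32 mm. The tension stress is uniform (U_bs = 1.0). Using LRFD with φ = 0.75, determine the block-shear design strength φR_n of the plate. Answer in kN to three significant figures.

Shear plane L_v = 65 + 1·100 = 165 mm; A_gv = 165 × 12 = 1980 mm².
A_nv = (165 − 1.5·32) × 12 = 1404 mm².
A_nt = (45 − 0.5·32) × 12 = 348 mm².
0.6 F_u A_nv = 345.4 kN; 0.6 F_y A_gv = 326.7 kN → shear yielding governs the shear term.
R_n = 326.7 + 1.0 × 410 × 348 / 1000 = 469.4 kN.
Design strength φR_n = 0.75 × 469.4 = 352 kN.

352 kN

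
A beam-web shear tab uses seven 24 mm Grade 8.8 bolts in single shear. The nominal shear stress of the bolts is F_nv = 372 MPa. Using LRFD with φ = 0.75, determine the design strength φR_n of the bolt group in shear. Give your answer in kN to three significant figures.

884 kN

A_b = π × 24² / 4 = 452.4 mm².
R_n = F_nv · A_b · n · n_s = 372 × 452.4 × 7 × 1 / 1000 = 1178 kN.
Design strength φR_n = 0.75 × 1178 = 884 kN.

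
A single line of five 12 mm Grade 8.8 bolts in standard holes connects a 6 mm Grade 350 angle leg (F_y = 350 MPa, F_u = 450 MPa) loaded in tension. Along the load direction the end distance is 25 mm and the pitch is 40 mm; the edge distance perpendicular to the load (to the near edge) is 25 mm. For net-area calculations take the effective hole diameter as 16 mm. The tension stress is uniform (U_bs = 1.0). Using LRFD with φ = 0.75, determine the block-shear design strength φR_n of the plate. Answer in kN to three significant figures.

172 kN

Shear plane L_v = 25 + 4·40 = 185 mm; A_gv = 185 × 6 = 1110 mm².
A_nv = (185 − 4.5·16) × 6 = 678 mm².
A_nt = (25 − 0.5·16) × 6 = 102 mm².
0.6 F_u A_nv = 183.1 kN; 0.6 F_y A_gv = 233.1 kN → shear rupture governs the shear term.
R_n = 183.1 + 1.0 × 450 × 102 / 1000 = 229 kN.
Design strength φR_n = 0.75 × 229 = 172 kN.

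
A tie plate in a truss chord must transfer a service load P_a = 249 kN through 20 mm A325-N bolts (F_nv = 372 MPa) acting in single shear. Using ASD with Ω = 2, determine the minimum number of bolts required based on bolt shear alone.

5 bolts

A_b = π·20²/4 = 314.2 mm².
Per-bolt allowable strength R_n/Ω = 372 × 314.2 × 1 / 1000 / 2 = 58.43 kN.
n ≥ 249 / 58.43 = 4.261 → use 5 bolts.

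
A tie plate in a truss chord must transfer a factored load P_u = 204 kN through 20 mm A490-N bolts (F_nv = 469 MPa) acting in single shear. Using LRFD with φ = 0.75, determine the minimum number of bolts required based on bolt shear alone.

A_b = π·20²/4 = 314.2 mm².
Per-bolt design strength φR_n = 0.75 × 469 × 314.2 × 1 / 1000 = 110.5 kN.
n ≥ 204 / 110.5 = 1.846 → use 2 bolts.

2 bolts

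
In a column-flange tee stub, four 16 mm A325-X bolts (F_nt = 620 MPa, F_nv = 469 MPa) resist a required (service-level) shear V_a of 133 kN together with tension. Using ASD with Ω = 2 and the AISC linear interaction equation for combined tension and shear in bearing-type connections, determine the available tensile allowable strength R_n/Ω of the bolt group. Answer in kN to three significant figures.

A_b = π·16²/4 = 201.1 mm²; f_rv = 133 × 1000 / (4 × 201.1) = 165.4 MPa.
F'_nt = 1.3 F_nt − (Ω F_nt / F_nv) f_rv = 1.3·620 − (2·620/469)·165.4 = 368.8 MPa, capped at F_nt → F'_nt = 368.8 MPa.
R_n = F'_nt · A_b · n = 368.8 × 201.1 × 4 / 1000 = 296.6 kN.
Allowable strength R_n/Ω = 296.6 / 2 = 148 kN.

148 kN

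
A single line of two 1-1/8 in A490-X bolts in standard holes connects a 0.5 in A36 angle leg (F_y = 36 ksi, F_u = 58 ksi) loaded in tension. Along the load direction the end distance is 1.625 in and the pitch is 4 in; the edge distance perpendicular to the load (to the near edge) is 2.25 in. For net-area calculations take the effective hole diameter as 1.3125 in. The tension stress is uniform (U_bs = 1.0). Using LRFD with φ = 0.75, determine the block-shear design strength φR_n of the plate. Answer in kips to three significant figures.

Shear plane L_v = 1.625 + 1·4 = 5.625 in; A_gv = 5.625 × 0.5 = 2.812 in².
A_nv = (5.625 − 1.5·1.3125) × 0.5 = 1.828 in².
A_nt = (2.25 − 0.5·1.3125) × 0.5 = 0.7969 in².
0.6 F_u A_nv = 63.62 kips; 0.6 F_y A_gv = 60.75 kips → shear yielding governs the shear term.
R_n = 60.75 + 1.0 × 58 × 0.7969 = 107 kips.
Design strength φR_n = 0.75 × 107 = 80.2 kips.

80.2 kips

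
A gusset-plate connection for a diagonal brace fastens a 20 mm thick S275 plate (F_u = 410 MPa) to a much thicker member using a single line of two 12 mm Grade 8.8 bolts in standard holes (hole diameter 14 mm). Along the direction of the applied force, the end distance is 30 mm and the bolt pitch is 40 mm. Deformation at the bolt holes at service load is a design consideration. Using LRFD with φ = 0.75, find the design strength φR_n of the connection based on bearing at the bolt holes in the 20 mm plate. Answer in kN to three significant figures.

Per bolt r_n = 1.2 l_c t F_u ≤ 2.4 d t F_u; upper limit = 2.4 × 12 × 20 × 410 / 1000 = 236.2 kN.
Edge bolt: l_c = 30 − 14/2 = 23 mm → 1.2 × 23 × 20 × 410 / 1000 = 226.3 → r_n = 226.3 kN.
Interior bolts: l_c = 40 − 14 = 26 mm → 1.2 × 26 × 20 × 410 / 1000 = 255.8 → r_n = 236.2 kN.
R_n = 1 × 226.3 + 1 × 236.2 = 462.5 kN.
Design strength φR_n = 0.75 × 462.5 = 347 kN.

347 kN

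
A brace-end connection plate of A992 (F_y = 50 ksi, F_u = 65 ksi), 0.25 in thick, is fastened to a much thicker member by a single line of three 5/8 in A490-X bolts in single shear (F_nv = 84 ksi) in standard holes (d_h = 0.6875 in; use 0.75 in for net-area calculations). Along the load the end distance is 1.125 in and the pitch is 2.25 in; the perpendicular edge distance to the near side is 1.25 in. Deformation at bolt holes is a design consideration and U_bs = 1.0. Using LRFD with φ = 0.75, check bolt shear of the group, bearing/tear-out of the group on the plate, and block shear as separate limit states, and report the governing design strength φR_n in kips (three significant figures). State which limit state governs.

Bolt shear: A_b = π·0.625²/4 = 0.3068 in²; R_n = 84 × 0.3068 × 3 × 1 = 77.31 kips → 0.75 × 77.31 = 58 kips.
Bearing: edge l_c = 0.7812, r_n = 15.23 kips; interior l_c = 1.562, r_n = 24.38 kips; R_n = 15.23 + 2·24.38 = 63.98 kips → 48 kips.
Block shear: A_gv = 1.406, A_nv = 0.9375, A_nt = 0.2188 in²; R_n = min(0.6F_uA_nv, 0.6F_yA_gv) + U_bs·F_u·A_nt = 50.78 kips → 38.1 kips.
Block shear governs: 38.1 kips.

38.1 kips (block shear governs)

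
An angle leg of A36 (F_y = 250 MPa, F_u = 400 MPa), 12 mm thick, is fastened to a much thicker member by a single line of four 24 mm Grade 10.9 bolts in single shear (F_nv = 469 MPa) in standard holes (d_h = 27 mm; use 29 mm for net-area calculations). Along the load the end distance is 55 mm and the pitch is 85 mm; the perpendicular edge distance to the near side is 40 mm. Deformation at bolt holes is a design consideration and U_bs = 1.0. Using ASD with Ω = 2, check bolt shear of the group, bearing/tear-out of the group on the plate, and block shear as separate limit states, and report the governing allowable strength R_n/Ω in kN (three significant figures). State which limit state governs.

340 kN (block shear governs)

Bolt shear: A_b = π·24²/4 = 452.4 mm²; R_n = 469 × 452.4 × 4 × 1 / 1000 = 848.7 kN → 848.7 / 2 = 424 kN.
Bearing: edge l_c = 41.5, r_n = 239 kN; interior l_c = 58, r_n = 276.5 kN; R_n = 239 + 3·276.5 = 1068 kN → 534 kN.
Block shear: A_gv = 3720, A_nv = 2502, A_nt = 306 mm²; R_n = min(0.6F_uA_nv, 0.6F_yA_gv) + U_bs·F_u·A_nt = 680.4 kN → 340 kN.
Block shear governs: 340 kN.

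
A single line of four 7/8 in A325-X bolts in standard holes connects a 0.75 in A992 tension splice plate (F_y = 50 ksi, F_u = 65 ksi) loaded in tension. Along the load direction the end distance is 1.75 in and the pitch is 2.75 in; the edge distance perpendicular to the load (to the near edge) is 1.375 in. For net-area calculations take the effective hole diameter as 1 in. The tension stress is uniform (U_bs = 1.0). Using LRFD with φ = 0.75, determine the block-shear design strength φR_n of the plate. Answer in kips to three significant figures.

175 kips

Shear plane L_v = 1.75 + 3·2.75 = 10 in; A_gv = 10 × 0.75 = 7.5 in².
A_nv = (10 − 3.5·1) × 0.75 = 4.875 in².
A_nt = (1.375 − 0.5·1) × 0.75 = 0.6562 in².
0.6 F_u A_nv = 190.1 kips; 0.6 F_y A_gv = 225 kips → shear rupture governs the shear term.
R_n = 190.1 + 1.0 × 65 × 0.6562 = 232.8 kips.
Design strength φR_n = 0.75 × 232.8 = 175 kips.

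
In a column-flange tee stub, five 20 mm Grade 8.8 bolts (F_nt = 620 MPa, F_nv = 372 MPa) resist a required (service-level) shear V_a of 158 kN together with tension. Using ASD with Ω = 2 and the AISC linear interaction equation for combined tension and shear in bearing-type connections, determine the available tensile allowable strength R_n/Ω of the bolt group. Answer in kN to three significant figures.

370 kN

A_b = π·20²/4 = 314.2 mm²; f_rv = 158 × 1000 / (5 × 314.2) = 100.6 MPa.
F'_nt = 1.3 F_nt − (Ω F_nt / F_nv) f_rv = 1.3·620 − (2·620/372)·100.6 = 470.7 MPa, capped at F_nt → F'_nt = 470.7 MPa.
R_n = F'_nt · A_b · n = 470.7 × 314.2 × 5 / 1000 = 739.4 kN.
Allowable strength R_n/Ω = 739.4 / 2 = 370 kN.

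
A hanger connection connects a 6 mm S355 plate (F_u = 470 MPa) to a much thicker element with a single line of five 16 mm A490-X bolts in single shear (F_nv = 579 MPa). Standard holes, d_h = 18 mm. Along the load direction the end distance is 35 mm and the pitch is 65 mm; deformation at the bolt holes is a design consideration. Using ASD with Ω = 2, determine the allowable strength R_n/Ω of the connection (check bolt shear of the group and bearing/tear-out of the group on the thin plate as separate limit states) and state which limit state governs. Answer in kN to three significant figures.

Bolt shear: A_b = π·16²/4 = 201.1 mm²; R_n = 579 × 201.1 × 5 × 1 / 1000 = 582.1 kN → 582.1 / 2 = 291 kN.
Bearing (1.2 l_c t F_u ≤ 2.4 d t F_u): upper limit = 2.4·16·6·470 / 1000 = 108.3 kN.
  Edge l_c = 35 − 18/2 = 26 → r_n = 87.98 kN; interior l_c = 65 − 18 = 47 → r_n = 108.3 kN.
  R_n,bearing = 1·87.98 + 4·108.3 = 521.1 kN → 521.1 / 2 = 261 kN.
Bearing governs: 261 kN.

261 kN (bearing governs)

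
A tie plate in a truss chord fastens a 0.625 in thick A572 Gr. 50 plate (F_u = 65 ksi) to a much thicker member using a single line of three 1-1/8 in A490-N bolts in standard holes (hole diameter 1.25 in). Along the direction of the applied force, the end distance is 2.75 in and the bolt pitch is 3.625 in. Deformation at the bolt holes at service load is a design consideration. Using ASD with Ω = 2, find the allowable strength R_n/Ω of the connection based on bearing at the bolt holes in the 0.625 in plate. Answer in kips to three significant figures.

Per bolt r_n = 1.2 l_c t F_u ≤ 2.4 d t F_u; upper limit = 2.4 × 1.125 × 0.625 × 65 = 109.7 kips.
Edge bolt: l_c = 2.75 − 1.25/2 = 2.125 in → 1.2 × 2.125 × 0.625 × 65 = 103.6 → r_n = 103.6 kips.
Interior bolts: l_c = 3.625 − 1.25 = 2.375 in → 1.2 × 2.375 × 0.625 × 65 = 115.8 → r_n = 109.7 kips.
R_n = 1 × 103.6 + 2 × 109.7 = 323 kips.
Allowable strength R_n/Ω = 323 / 2 = 161 kips.

161 kips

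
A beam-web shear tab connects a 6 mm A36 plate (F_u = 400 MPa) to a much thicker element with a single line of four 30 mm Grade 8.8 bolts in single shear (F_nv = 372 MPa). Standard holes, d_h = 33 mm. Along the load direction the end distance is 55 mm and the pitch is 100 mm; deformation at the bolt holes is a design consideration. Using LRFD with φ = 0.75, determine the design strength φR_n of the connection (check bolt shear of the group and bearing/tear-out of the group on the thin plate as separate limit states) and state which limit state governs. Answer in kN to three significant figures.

Bolt shear: A_b = π·30²/4 = 706.9 mm²; R_n = 372 × 706.9 × 4 × 1 / 1000 = 1052 kN → 0.75 × 1052 = 789 kN.
Bearing (1.2 l_c t F_u ≤ 2.4 d t F_u): upper limit = 2.4·30·6·400 / 1000 = 172.8 kN.
  Edge l_c = 55 − 33/2 = 38.5 → r_n = 110.9 kN; interior l_c = 100 − 33 = 67 → r_n = 172.8 kN.
  R_n,bearing = 1·110.9 + 3·172.8 = 629.3 kN → 0.75 × 629.3 = 472 kN.
Bearing governs: 472 kN.

472 kN (bearing governs)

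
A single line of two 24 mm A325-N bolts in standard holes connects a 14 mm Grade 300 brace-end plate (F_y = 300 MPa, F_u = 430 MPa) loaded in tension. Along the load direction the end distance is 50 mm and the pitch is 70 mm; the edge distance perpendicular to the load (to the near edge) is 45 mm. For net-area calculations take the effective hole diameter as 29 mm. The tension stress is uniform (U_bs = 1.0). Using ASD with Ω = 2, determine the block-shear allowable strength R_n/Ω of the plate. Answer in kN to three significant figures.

Shear plane L_v = 50 + 1·70 = 120 mm; A_gv = 120 × 14 = 1680 mm².
A_nv = (120 − 1.5·29) × 14 = 1071 mm².
A_nt = (45 − 0.5·29) × 14 = 427 mm².
0.6 F_u A_nv = 276.3 kN; 0.6 F_y A_gv = 302.4 kN → shear rupture governs the shear term.
R_n = 276.3 + 1.0 × 430 × 427 / 1000 = 459.9 kN.
Allowable strength R_n/Ω = 459.9 / 2 = 230 kN.

230 kN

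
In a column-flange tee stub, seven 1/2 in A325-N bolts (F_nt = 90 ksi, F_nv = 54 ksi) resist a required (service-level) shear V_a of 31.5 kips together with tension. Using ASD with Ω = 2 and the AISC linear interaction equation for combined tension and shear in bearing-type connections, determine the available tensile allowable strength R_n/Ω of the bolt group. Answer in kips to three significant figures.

A_b = π·0.5²/4 = 0.1963 in²; f_rv = 31.5 / (7 × 0.1963) = 22.92 ksi.
F'_nt = 1.3 F_nt − (Ω F_nt / F_nv) f_rv = 1.3·90 − (2·90/54)·22.92 = 40.61 ksi, capped at F_nt → F'_nt = 40.61 ksi.
R_n = F'_nt · A_b · n = 40.61 × 0.1963 × 7 = 55.81 kips.
Allowable strength R_n/Ω = 55.81 / 2 = 27.9 kips.

27.9 kips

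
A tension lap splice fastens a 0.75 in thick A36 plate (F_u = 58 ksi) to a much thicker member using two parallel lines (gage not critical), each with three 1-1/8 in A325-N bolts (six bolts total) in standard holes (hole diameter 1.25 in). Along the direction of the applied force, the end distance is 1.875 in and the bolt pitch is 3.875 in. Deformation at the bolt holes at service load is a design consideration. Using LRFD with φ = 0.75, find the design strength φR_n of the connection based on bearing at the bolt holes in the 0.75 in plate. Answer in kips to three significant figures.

450 kips

Per bolt r_n = 1.2 l_c t F_u ≤ 2.4 d t F_u; upper limit = 2.4 × 1.125 × 0.75 × 58 = 117.4 kips.
Edge bolt: l_c = 1.875 − 1.25/2 = 1.25 in → 1.2 × 1.25 × 0.75 × 58 = 65.25 → r_n = 65.25 kips.
Interior bolts: l_c = 3.875 − 1.25 = 2.625 in → 1.2 × 2.625 × 0.75 × 58 = 137 → r_n = 117.4 kips.
R_n = 2 × 65.25 + 4 × 117.4 = 600.3 kips.
Design strength φR_n = 0.75 × 600.3 = 450 kips.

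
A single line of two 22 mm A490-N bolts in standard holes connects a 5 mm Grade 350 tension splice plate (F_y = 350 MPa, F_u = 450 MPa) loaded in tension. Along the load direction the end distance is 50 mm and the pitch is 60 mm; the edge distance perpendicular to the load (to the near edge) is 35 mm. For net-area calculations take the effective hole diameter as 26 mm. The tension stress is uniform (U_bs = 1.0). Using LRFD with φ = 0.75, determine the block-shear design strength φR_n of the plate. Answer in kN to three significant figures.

Shear plane L_v = 50 + 1·60 = 110 mm; A_gv = 110 × 5 = 550 mm².
A_nv = (110 − 1.5·26) × 5 = 355 mm².
A_nt = (35 − 0.5·26) × 5 = 110 mm².
0.6 F_u A_nv = 95.85 kN; 0.6 F_y A_gv = 115.5 kN → shear rupture governs the shear term.
R_n = 95.85 + 1.0 × 450 × 110 / 1000 = 145.4 kN.
Design strength φR_n = 0.75 × 145.4 = 109 kN.

109 kN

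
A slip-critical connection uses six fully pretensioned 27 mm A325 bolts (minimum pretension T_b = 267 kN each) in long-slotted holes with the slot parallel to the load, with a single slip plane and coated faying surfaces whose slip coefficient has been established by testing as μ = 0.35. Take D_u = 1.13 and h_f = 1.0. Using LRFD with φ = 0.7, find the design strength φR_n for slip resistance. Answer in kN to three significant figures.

R_n = μ · D_u · h_f · T_b · n_s · n_b = 0.35 × 1.13 × 1.0 × 267 × 1 × 6 = 633.6 kN.
Design strength φR_n = 0.7 × 633.6 = 444 kN.

444 kN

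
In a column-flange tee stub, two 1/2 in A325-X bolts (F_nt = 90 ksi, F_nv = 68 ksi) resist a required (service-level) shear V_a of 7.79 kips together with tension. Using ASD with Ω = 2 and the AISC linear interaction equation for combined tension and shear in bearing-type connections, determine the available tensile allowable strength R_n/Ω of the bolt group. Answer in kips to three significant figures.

12.7 kips

A_b = π·0.5²/4 = 0.1963 in²; f_rv = 7.79 / (2 × 0.1963) = 19.84 ksi.
F'_nt = 1.3 F_nt − (Ω F_nt / F_nv) f_rv = 1.3·90 − (2·90/68)·19.84 = 64.49 ksi, capped at F_nt → F'_nt = 64.49 ksi.
R_n = F'_nt · A_b · n = 64.49 × 0.1963 × 2 = 25.33 kips.
Allowable strength R_n/Ω = 25.33 / 2 = 12.7 kips.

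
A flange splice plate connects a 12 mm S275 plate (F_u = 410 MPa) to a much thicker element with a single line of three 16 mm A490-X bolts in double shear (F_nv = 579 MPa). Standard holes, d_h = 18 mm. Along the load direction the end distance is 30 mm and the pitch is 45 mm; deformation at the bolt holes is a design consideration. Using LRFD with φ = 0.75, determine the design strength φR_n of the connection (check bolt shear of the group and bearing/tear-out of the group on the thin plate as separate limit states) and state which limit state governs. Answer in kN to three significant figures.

Bolt shear: A_b = π·16²/4 = 201.1 mm²; R_n = 579 × 201.1 × 3 × 2 / 1000 = 698.5 kN → 0.75 × 698.5 = 524 kN.
Bearing (1.2 l_c t F_u ≤ 2.4 d t F_u): upper limit = 2.4·16·12·410 / 1000 = 188.9 kN.
  Edge l_c = 30 − 18/2 = 21 → r_n = 124 kN; interior l_c = 45 − 18 = 27 → r_n = 159.4 kN.
  R_n,bearing = 1·124 + 2·159.4 = 442.8 kN → 0.75 × 442.8 = 332 kN.
Bearing governs: 332 kN.

332 kN (bearing governs)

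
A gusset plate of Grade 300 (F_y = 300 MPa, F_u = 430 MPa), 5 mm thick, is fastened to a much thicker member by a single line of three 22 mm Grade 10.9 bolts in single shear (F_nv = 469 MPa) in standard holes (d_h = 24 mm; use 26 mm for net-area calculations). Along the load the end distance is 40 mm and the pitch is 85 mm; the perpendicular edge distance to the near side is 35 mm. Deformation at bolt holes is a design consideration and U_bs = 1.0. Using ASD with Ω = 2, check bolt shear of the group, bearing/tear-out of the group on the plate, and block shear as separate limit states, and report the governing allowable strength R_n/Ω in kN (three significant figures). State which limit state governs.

Bolt shear: A_b = π·22²/4 = 380.1 mm²; R_n = 469 × 380.1 × 3 × 1 / 1000 = 534.8 kN → 534.8 / 2 = 267 kN.
Bearing: edge l_c = 28, r_n = 72.24 kN; interior l_c = 61, r_n = 113.5 kN; R_n = 72.24 + 2·113.5 = 299.3 kN → 150 kN.
Block shear: A_gv = 1050, A_nv = 725, A_nt = 110 mm²; R_n = min(0.6F_uA_nv, 0.6F_yA_gv) + U_bs·F_u·A_nt = 234.3 kN → 117 kN.
Block shear governs: 117 kN.

117 kN (block shear governs)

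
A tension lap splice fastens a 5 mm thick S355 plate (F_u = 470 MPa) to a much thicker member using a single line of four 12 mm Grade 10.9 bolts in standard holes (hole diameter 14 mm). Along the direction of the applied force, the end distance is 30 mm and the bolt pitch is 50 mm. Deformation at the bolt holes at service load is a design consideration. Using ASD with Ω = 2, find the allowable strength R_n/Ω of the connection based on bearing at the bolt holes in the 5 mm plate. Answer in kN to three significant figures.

Per bolt r_n = 1.2 l_c t F_u ≤ 2.4 d t F_u; upper limit = 2.4 × 12 × 5 × 470 / 1000 = 67.68 kN.
Edge bolt: l_c = 30 − 14/2 = 23 mm → 1.2 × 23 × 5 × 470 / 1000 = 64.86 → r_n = 64.86 kN.
Interior bolts: l_c = 50 − 14 = 36 mm → 1.2 × 36 × 5 × 470 / 1000 = 101.5 → r_n = 67.68 kN.
R_n = 1 × 64.86 + 3 × 67.68 = 267.9 kN.
Allowable strength R_n/Ω = 267.9 / 2 = 134 kN.

134 kN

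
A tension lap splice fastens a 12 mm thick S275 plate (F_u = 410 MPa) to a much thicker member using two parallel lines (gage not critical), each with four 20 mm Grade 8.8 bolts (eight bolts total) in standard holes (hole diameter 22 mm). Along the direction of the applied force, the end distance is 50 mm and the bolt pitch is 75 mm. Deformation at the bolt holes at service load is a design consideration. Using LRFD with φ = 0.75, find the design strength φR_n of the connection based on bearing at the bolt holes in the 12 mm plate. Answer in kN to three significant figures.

Per bolt r_n = 1.2 l_c t F_u ≤ 2.4 d t F_u; upper limit = 2.4 × 20 × 12 × 410 / 1000 = 236.2 kN.
Edge bolt: l_c = 50 − 22/2 = 39 mm → 1.2 × 39 × 12 × 410 / 1000 = 230.3 → r_n = 230.3 kN.
Interior bolts: l_c = 75 − 22 = 53 mm → 1.2 × 53 × 12 × 410 / 1000 = 312.9 → r_n = 236.2 kN.
R_n = 2 × 230.3 + 6 × 236.2 = 1877 kN.
Design strength φR_n = 0.75 × 1877 = 1410 kN.

1410 kN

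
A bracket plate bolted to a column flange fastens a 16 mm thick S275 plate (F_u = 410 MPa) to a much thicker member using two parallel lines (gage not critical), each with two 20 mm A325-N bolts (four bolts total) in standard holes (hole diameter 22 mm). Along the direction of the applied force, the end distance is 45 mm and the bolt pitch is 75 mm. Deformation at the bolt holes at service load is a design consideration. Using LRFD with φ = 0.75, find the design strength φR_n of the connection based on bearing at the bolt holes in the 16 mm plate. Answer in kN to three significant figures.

Per bolt r_n = 1.2 l_c t F_u ≤ 2.4 d t F_u; upper limit = 2.4 × 20 × 16 × 410 / 1000 = 314.9 kN.
Edge bolt: l_c = 45 − 22/2 = 34 mm → 1.2 × 34 × 16 × 410 / 1000 = 267.6 → r_n = 267.6 kN.
Interior bolts: l_c = 75 − 22 = 53 mm → 1.2 × 53 × 16 × 410 / 1000 = 417.2 → r_n = 314.9 kN.
R_n = 2 × 267.6 + 2 × 314.9 = 1165 kN.
Design strength φR_n = 0.75 × 1165 = 874 kN.

874 kN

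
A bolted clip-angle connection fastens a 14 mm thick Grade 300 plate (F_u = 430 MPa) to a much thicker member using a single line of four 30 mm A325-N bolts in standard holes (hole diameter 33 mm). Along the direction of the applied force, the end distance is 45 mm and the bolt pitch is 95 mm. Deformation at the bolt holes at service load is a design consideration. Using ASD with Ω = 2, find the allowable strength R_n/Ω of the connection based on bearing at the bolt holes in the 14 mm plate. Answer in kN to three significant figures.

753 kN

Per bolt r_n = 1.2 l_c t F_u ≤ 2.4 d t F_u; upper limit = 2.4 × 30 × 14 × 430 / 1000 = 433.4 kN.
Edge bolt: l_c = 45 − 33/2 = 28.5 mm → 1.2 × 28.5 × 14 × 430 / 1000 = 205.9 → r_n = 205.9 kN.
Interior bolts: l_c = 95 − 33 = 62 mm → 1.2 × 62 × 14 × 430 / 1000 = 447.9 → r_n = 433.4 kN.
R_n = 1 × 205.9 + 3 × 433.4 = 1506 kN.
Allowable strength R_n/Ω = 1506 / 2 = 753 kN.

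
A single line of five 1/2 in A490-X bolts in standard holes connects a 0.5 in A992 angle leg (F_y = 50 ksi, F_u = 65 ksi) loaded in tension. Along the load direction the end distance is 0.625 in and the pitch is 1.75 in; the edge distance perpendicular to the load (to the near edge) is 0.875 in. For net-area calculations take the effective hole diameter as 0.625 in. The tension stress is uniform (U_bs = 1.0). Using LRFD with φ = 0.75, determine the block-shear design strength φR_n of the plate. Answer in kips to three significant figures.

Shear plane L_v = 0.625 + 4·1.75 = 7.625 in; A_gv = 7.625 × 0.5 = 3.812 in².
A_nv = (7.625 − 4.5·0.625) × 0.5 = 2.406 in².
A_nt = (0.875 − 0.5·0.625) × 0.5 = 0.2812 in².
0.6 F_u A_nv = 93.84 kips; 0.6 F_y A_gv = 114.4 kips → shear rupture governs the shear term.
R_n = 93.84 + 1.0 × 65 × 0.2812 = 112.1 kips.
Design strength φR_n = 0.75 × 112.1 = 84.1 kips.

84.1 kips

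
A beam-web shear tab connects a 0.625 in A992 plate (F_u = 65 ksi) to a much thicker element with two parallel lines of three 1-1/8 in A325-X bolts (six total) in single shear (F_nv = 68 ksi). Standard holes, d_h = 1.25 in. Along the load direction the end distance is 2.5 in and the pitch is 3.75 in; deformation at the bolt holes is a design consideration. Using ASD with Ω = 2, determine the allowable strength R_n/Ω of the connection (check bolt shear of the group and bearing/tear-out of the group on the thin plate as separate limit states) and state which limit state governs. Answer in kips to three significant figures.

Bolt shear: A_b = π·1.125²/4 = 0.994 in²; R_n = 68 × 0.994 × 6 × 1 = 405.6 kips → 405.6 / 2 = 203 kips.
Bearing (1.2 l_c t F_u ≤ 2.4 d t F_u): upper limit = 2.4·1.125·0.625·65 = 109.7 kips.
  Edge l_c = 2.5 − 1.25/2 = 1.875 → r_n = 91.41 kips; interior l_c = 3.75 − 1.25 = 2.5 → r_n = 109.7 kips.
  R_n,bearing = 2·91.41 + 4·109.7 = 621.6 kips → 621.6 / 2 = 311 kips.
Bolt shear governs: 203 kips.

203 kips (bolt shear governs)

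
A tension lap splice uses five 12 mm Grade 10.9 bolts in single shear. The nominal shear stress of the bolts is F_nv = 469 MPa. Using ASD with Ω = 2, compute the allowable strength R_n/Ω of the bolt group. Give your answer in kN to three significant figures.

A_b = π × 12² / 4 = 113.1 mm².
R_n = F_nv · A_b · n · n_s = 469 × 113.1 × 5 × 1 / 1000 = 265.2 kN.
Allowable strength R_n/Ω = 265.2 / 2 = 133 kN.

133 kN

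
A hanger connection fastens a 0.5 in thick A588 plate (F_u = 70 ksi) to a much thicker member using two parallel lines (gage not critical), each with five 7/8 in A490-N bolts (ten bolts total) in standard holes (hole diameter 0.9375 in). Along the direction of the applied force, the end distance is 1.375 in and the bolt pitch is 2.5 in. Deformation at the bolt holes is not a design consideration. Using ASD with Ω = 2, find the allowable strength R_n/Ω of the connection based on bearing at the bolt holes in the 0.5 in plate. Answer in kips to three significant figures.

376 kips

Per bolt r_n = 1.5 l_c t F_u ≤ 3.0 d t F_u; upper limit = 3.0 × 0.875 × 0.5 × 70 = 91.88 kips.
Edge bolt: l_c = 1.375 − 0.9375/2 = 0.9062 in → 1.5 × 0.9062 × 0.5 × 70 = 47.58 → r_n = 47.58 kips.
Interior bolts: l_c = 2.5 − 0.9375 = 1.562 in → 1.5 × 1.562 × 0.5 × 70 = 82.03 → r_n = 82.03 kips.
R_n = 2 × 47.58 + 8 × 82.03 = 751.4 kips.
Allowable strength R_n/Ω = 751.4 / 2 = 376 kips.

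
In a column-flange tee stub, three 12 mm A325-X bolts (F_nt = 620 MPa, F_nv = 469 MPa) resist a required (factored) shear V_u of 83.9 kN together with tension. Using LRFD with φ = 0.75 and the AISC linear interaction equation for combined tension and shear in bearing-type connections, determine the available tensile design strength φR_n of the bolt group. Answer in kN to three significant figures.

94.2 kN

A_b = π·12²/4 = 113.1 mm²; f_rv = 83.9 × 1000 / (3 × 113.1) = 247.3 MPa.
F'_nt = 1.3 F_nt − (F_nt / φF_nv) f_rv = 1.3·620 − (620/(0.75·469))·247.3 = 370.1 MPa, capped at F_nt → F'_nt = 370.1 MPa.
R_n = F'_nt · A_b · n = 370.1 × 113.1 × 3 / 1000 = 125.6 kN.
Design strength φR_n = 0.75 × 125.6 = 94.2 kN.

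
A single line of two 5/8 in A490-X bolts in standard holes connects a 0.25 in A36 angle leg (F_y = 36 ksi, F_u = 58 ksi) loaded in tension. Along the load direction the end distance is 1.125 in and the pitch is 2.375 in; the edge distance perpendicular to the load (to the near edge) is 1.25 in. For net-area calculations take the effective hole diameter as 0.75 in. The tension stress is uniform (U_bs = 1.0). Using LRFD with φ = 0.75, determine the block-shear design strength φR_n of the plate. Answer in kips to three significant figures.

23.7 kips

Shear plane L_v = 1.125 + 1·2.375 = 3.5 in; A_gv = 3.5 × 0.25 = 0.875 in².
A_nv = (3.5 − 1.5·0.75) × 0.25 = 0.5938 in².
A_nt = (1.25 − 0.5·0.75) × 0.25 = 0.2188 in².
0.6 F_u A_nv = 20.66 kips; 0.6 F_y A_gv = 18.9 kips → shear yielding governs the shear term.
R_n = 18.9 + 1.0 × 58 × 0.2188 = 31.59 kips.
Design strength φR_n = 0.75 × 31.59 = 23.7 kips.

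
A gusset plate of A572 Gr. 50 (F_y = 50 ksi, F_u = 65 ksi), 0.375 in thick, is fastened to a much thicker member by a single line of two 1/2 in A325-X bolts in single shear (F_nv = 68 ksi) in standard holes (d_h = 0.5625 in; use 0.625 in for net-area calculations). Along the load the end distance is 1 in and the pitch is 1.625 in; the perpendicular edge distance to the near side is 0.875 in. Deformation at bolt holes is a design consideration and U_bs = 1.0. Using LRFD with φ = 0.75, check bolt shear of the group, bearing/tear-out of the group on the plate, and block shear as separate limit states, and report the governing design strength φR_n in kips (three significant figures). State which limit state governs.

Bolt shear: A_b = π·0.5²/4 = 0.1963 in²; R_n = 68 × 0.1963 × 2 × 1 = 26.7 kips → 0.75 × 26.7 = 20 kips.
Bearing: edge l_c = 0.7188, r_n = 21.02 kips; interior l_c = 1.062, r_n = 29.25 kips; R_n = 21.02 + 1·29.25 = 50.27 kips → 37.7 kips.
Block shear: A_gv = 0.9844, A_nv = 0.6328, A_nt = 0.2109 in²; R_n = min(0.6F_uA_nv, 0.6F_yA_gv) + U_bs·F_u·A_nt = 38.39 kips → 28.8 kips.
Bolt shear governs: 20 kips.

20 kips (bolt shear governs)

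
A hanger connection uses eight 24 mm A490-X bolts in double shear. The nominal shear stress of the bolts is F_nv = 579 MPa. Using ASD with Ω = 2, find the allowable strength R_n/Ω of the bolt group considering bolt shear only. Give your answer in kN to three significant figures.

A_b = π × 24² / 4 = 452.4 mm².
R_n = F_nv · A_b · n · n_s = 579 × 452.4 × 8 × 2 / 1000 = 4191 kN.
Allowable strength R_n/Ω = 4191 / 2 = 2100 kN.

2100 kN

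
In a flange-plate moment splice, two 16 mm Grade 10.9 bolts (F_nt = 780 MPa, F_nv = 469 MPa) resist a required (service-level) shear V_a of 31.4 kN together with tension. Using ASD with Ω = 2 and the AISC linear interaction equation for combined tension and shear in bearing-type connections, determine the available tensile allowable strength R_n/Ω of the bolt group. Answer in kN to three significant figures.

A_b = π·16²/4 = 201.1 mm²; f_rv = 31.4 × 1000 / (2 × 201.1) = 78.09 MPa.
F'_nt = 1.3 F_nt − (Ω F_nt / F_nv) f_rv = 1.3·780 − (2·780/469)·78.09 = 754.3 MPa, capped at F_nt → F'_nt = 754.3 MPa.
R_n = F'_nt · A_b · n = 754.3 × 201.1 × 2 / 1000 = 303.3 kN.
Allowable strength R_n/Ω = 303.3 / 2 = 152 kN.

152 kN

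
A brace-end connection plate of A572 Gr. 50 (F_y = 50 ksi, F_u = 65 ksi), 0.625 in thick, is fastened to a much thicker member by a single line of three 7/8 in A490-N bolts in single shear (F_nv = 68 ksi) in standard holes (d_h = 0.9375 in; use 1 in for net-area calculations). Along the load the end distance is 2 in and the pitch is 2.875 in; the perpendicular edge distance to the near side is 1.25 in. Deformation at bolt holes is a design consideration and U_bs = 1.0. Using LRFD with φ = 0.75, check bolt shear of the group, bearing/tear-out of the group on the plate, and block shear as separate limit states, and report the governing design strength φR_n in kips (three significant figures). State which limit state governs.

92 kips (bolt shear governs)

Bolt shear: A_b = π·0.875²/4 = 0.6013 in²; R_n = 68 × 0.6013 × 3 × 1 = 122.7 kips → 0.75 × 122.7 = 92 kips.
Bearing: edge l_c = 1.531, r_n = 74.65 kips; interior l_c = 1.938, r_n = 85.31 kips; R_n = 74.65 + 2·85.31 = 245.3 kips → 184 kips.
Block shear: A_gv = 4.844, A_nv = 3.281, A_nt = 0.4688 in²; R_n = min(0.6F_uA_nv, 0.6F_yA_gv) + U_bs·F_u·A_nt = 158.4 kips → 119 kips.
Bolt shear governs: 92 kips.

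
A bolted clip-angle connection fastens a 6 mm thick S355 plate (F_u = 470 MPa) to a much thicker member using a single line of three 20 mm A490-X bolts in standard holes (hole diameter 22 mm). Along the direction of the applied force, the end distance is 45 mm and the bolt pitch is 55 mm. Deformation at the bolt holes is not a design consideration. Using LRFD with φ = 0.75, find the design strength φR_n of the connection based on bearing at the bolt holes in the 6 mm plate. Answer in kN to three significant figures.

Per bolt r_n = 1.5 l_c t F_u ≤ 3.0 d t F_u; upper limit = 3.0 × 20 × 6 × 470 / 1000 = 169.2 kN.
Edge bolt: l_c = 45 − 22/2 = 34 mm → 1.5 × 34 × 6 × 470 / 1000 = 143.8 → r_n = 143.8 kN.
Interior bolts: l_c = 55 − 22 = 33 mm → 1.5 × 33 × 6 × 470 / 1000 = 139.6 → r_n = 139.6 kN.
R_n = 1 × 143.8 + 2 × 139.6 = 423 kN.
Design strength φR_n = 0.75 × 423 = 317 kN.

317 kN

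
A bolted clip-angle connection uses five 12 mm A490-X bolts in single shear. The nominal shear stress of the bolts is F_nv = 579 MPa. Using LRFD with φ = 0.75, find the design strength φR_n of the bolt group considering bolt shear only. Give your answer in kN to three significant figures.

246 kN

A_b = π × 12² / 4 = 113.1 mm².
R_n = F_nv · A_b · n · n_s = 579 × 113.1 × 5 × 1 / 1000 = 327.4 kN.
Design strength φR_n = 0.75 × 327.4 = 246 kN.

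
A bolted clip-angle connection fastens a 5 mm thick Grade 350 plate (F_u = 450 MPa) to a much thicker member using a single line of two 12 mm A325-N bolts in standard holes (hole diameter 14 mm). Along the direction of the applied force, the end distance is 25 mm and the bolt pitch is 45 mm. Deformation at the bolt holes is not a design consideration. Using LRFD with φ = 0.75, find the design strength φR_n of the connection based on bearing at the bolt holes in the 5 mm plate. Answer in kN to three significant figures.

106 kN

Per bolt r_n = 1.5 l_c t F_u ≤ 3.0 d t F_u; upper limit = 3.0 × 12 × 5 × 450 / 1000 = 81 kN.
Edge bolt: l_c = 25 − 14/2 = 18 mm → 1.5 × 18 × 5 × 450 / 1000 = 60.75 → r_n = 60.75 kN.
Interior bolts: l_c = 45 − 14 = 31 mm → 1.5 × 31 × 5 × 450 / 1000 = 104.6 → r_n = 81 kN.
R_n = 1 × 60.75 + 1 × 81 = 141.8 kN.
Design strength φR_n = 0.75 × 141.8 = 106 kN.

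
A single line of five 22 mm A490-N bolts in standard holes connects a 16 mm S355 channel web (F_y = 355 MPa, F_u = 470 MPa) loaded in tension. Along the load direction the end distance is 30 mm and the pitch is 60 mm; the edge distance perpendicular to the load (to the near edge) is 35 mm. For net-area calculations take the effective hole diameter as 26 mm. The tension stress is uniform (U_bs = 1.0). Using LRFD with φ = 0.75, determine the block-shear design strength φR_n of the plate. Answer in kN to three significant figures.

Shear plane L_v = 30 + 4·60 = 270 mm; A_gv = 270 × 16 = 4320 mm².
A_nv = (270 − 4.5·26) × 16 = 2448 mm².
A_nt = (35 − 0.5·26) × 16 = 352 mm².
0.6 F_u A_nv = 690.3 kN; 0.6 F_y A_gv = 920.2 kN → shear rupture governs the shear term.
R_n = 690.3 + 1.0 × 470 × 352 / 1000 = 855.8 kN.
Design strength φR_n = 0.75 × 855.8 = 642 kN.

642 kN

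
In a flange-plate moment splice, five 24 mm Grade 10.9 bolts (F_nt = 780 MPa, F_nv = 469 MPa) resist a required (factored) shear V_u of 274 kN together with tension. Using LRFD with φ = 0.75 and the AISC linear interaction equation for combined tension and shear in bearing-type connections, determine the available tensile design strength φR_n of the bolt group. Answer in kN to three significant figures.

A_b = π·24²/4 = 452.4 mm²; f_rv = 274 × 1000 / (5 × 452.4) = 121.1 MPa.
F'_nt = 1.3 F_nt − (F_nt / φF_nv) f_rv = 1.3·780 − (780/(0.75·469))·121.1 = 745.4 MPa, capped at F_nt → F'_nt = 745.4 MPa.
R_n = F'_nt · A_b · n = 745.4 × 452.4 × 5 / 1000 = 1686 kN.
Design strength φR_n = 0.75 × 1686 = 1260 kN.

1260 kN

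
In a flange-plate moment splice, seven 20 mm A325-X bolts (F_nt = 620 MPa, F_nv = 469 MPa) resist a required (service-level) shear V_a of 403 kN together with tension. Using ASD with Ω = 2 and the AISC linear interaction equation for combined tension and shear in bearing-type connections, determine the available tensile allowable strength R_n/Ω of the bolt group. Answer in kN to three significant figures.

A_b = π·20²/4 = 314.2 mm²; f_rv = 403 × 1000 / (7 × 314.2) = 183.3 MPa.
F'_nt = 1.3 F_nt − (Ω F_nt / F_nv) f_rv = 1.3·620 − (2·620/469)·183.3 = 321.5 MPa, capped at F_nt → F'_nt = 321.5 MPa.
R_n = F'_nt · A_b · n = 321.5 × 314.2 × 7 / 1000 = 707 kN.
Allowable strength R_n/Ω = 707 / 2 = 353 kN.

353 kN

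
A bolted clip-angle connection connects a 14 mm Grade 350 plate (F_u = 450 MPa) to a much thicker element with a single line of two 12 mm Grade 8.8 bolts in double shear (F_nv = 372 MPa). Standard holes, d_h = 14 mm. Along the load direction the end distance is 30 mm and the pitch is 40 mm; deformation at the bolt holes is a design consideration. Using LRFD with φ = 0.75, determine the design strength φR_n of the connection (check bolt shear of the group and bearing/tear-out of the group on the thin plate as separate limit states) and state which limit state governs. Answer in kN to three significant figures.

Bolt shear: A_b = π·12²/4 = 113.1 mm²; R_n = 372 × 113.1 × 2 × 2 / 1000 = 168.3 kN → 0.75 × 168.3 = 126 kN.
Bearing (1.2 l_c t F_u ≤ 2.4 d t F_u): upper limit = 2.4·12·14·450 / 1000 = 181.4 kN.
  Edge l_c = 30 − 14/2 = 23 → r_n = 173.9 kN; interior l_c = 40 − 14 = 26 → r_n = 181.4 kN.
  R_n,bearing = 1·173.9 + 1·181.4 = 355.3 kN → 0.75 × 355.3 = 266 kN.
Bolt shear governs: 126 kN.

126 kN (bolt shear governs)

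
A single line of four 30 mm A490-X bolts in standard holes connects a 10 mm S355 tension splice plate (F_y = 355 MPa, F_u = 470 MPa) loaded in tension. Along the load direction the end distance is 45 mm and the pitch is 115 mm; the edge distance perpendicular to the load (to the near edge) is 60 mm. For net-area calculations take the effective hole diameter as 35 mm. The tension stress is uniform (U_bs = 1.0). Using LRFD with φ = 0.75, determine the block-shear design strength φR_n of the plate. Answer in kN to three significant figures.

716 kN

Shear plane L_v = 45 + 3·115 = 390 mm; A_gv = 390 × 10 = 3900 mm².
A_nv = (390 − 3.5·35) × 10 = 2675 mm².
A_nt = (60 − 0.5·35) × 10 = 425 mm².
0.6 F_u A_nv = 754.4 kN; 0.6 F_y A_gv = 830.7 kN → shear rupture governs the shear term.
R_n = 754.4 + 1.0 × 470 × 425 / 1000 = 954.1 kN.
Design strength φR_n = 0.75 × 954.1 = 716 kN.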